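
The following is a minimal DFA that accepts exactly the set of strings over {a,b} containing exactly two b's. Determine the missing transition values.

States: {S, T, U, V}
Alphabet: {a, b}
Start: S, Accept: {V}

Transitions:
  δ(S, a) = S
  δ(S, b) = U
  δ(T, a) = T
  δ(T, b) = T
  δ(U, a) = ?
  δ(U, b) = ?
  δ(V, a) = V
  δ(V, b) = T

From the language and accept set, identify what each state tracks — S: zero b's; T: ≥ three b's (dead); U: one b; V: two b's.
Each missing δ(q, a) is the state matching the new tracked value after reading a.
δ(U, a) = U; δ(U, b) = V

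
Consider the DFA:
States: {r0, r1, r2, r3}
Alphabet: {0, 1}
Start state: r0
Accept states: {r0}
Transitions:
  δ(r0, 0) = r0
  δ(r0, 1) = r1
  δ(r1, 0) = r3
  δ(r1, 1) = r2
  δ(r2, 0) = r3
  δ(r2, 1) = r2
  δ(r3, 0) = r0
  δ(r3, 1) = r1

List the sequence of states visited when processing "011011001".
read '0': r0 → r0
  read '1': r0 → r1
  read '1': r1 → r2
  read '0': r2 → r3
  read '1': r3 → r1
  read '1': r1 → r2
  read '0': r2 → r3
  read '0': r3 → r0
  read '1': r0 → r1
r0 -> r0 -> r1 -> r2 -> r3 -> r1 -> r2 -> r3 -> r0 -> r1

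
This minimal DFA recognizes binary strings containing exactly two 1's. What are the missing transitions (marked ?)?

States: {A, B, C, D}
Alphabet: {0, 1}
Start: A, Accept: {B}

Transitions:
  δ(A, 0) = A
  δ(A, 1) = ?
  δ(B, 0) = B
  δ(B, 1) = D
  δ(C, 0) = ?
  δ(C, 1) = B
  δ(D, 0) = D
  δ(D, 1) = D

From the language and accept set, identify what each state tracks — A: zero 1's; B: two 1's; C: one 1; D: ≥ three 1's (dead).
Each missing δ(q, a) is the state matching the new tracked value after reading a.
δ(A, 1) = C; δ(C, 0) = C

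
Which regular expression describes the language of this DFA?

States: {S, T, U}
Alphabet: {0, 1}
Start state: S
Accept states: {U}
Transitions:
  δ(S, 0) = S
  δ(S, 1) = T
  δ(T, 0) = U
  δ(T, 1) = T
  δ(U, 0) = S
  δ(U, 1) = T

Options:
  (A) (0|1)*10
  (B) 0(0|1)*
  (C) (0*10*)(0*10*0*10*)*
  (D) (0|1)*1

Check each option against the DFA on short strings; one disagreement eliminates an option:
  (A) (0|1)*10: agrees with the DFA on every string of length ≤ 6
  (B) 0(0|1)*: on '0' the DFA goes S → S and rejects (S ∉ Accept), but the regex matches it → eliminate
  (C) (0*10*)(0*10*0*10*)*: on '1' the DFA goes S → T and rejects (T ∉ Accept), but the regex matches it → eliminate
  (D) (0|1)*1: on '1' the DFA goes S → T and rejects (T ∉ Accept), but the regex matches it → eliminate
Only (A) is consistent with the DFA.
(A) (0|1)*10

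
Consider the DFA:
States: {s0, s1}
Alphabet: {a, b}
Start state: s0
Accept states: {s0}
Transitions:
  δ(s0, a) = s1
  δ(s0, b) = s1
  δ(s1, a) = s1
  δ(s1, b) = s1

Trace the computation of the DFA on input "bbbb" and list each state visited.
read 'b': s0 → s1
  read 'b': s1 → s1
  read 'b': s1 → s1
  read 'b': s1 → s1
s0 -> s1 -> s1 -> s1 -> s1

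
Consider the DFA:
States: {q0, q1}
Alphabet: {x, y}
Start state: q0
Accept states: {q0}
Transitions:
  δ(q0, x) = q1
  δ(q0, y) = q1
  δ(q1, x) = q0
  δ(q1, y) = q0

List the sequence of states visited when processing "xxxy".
read 'x': q0 → q1
  read 'x': q1 → q0
  read 'x': q0 → q1
  read 'y': q1 → q0
q0 -> q1 -> q0 -> q1 -> q0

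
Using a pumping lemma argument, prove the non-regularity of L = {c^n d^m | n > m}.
Assume L is regular with pumping length p. Idea: pumping down the c-block drops the c-count to at most the d-count.
Choose s = c^(p+1) d^p ∈ L (|s| = 2p+1 ≥ p). By the pumping lemma, s = xyz with |xy| ≤ p, |y| > 0, so y = c^k with k ≥ 1. Take i = 0: xz = c^(p+1−k) d^p. Since k ≥ 1, p+1−k ≤ p, so the number of c's is no longer strictly greater than the number of d's, hence xz ∉ L.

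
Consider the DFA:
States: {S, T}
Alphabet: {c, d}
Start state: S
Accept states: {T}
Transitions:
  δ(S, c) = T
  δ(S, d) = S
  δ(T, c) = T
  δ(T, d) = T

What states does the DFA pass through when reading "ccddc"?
read 'c': S → T
  read 'c': T → T
  read 'd': T → T
  read 'd': T → T
  read 'c': T → T
S -> T -> T -> T -> T -> T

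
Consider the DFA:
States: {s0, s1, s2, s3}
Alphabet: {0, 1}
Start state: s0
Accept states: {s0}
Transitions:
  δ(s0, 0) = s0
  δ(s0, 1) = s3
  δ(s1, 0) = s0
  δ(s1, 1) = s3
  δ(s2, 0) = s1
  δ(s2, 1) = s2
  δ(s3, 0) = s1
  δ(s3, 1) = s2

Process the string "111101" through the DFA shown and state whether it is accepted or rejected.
Processing string "111101":
  s0 --1--> s3
  s3 --1--> s2
  s2 --1--> s2
  s2 --1--> s2
  s2 --0--> s1
  s1 --1--> s3
Final state: s3
Accept states: {s0}
No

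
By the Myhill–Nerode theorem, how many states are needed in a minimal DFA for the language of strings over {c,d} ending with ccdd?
By Myhill–Nerode, count the distinguishable equivalence classes: 5 classes — one per longest suffix of the input that is a prefix of 'ccdd' (lengths 0 through 4); only the length-4 class is accepting.
5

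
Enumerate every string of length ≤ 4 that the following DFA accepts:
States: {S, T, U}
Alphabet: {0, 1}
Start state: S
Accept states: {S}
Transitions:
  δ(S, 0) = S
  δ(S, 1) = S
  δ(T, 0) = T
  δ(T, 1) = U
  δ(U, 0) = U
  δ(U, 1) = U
ε, 0, 1, 00, 01, 10, 11, 000, 001, 010, 011, 100, 101, 110, 111, 0000, 0001, 0010, 0011, 0100, 0101, 0110, 0111, 1000, 1001, 1010, 1011, 1100, 1101, 1110, 1111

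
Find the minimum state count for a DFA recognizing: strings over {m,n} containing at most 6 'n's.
By Myhill–Nerode, count the distinguishable equivalence classes: 8 classes — having seen 0, 1, …, 6, or >6 copies of 'n'; counts 0 through 6 are accepting and >6 is dead.
8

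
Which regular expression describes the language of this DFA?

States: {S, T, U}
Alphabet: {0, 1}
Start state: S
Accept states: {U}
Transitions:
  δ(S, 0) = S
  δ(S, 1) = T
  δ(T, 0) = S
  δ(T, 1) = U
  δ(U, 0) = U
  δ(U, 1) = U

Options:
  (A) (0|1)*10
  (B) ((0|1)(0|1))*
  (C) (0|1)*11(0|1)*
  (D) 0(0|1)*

Check each option against the DFA on short strings; one disagreement eliminates an option:
  (A) (0|1)*10: on '10' the DFA goes S → T → S and rejects (S ∉ Accept), but the regex matches it → eliminate
  (B) ((0|1)(0|1))*: on ε the DFA stays in S and rejects (S ∉ Accept), but the regex matches it → eliminate
  (C) (0|1)*11(0|1)*: agrees with the DFA on every string of length ≤ 6
  (D) 0(0|1)*: on '0' the DFA goes S → S and rejects (S ∉ Accept), but the regex matches it → eliminate
Only (C) is consistent with the DFA.
(C) (0|1)*11(0|1)*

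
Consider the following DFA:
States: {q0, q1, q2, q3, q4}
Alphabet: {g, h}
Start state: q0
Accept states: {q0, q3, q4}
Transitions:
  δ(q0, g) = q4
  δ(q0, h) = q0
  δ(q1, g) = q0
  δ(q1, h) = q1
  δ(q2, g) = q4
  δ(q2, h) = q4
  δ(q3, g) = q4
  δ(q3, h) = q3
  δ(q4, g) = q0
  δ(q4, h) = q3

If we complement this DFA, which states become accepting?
Complement accept states = All states \ Original accept states
= {q0, q1, q2, q3, q4} \ {q0, q3, q4}
{q1, q2}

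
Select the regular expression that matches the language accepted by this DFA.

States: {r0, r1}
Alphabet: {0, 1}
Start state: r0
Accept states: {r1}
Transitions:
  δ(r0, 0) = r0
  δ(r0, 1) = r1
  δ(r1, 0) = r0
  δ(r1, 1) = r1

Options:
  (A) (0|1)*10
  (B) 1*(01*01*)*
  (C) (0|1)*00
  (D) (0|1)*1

Check each option against the DFA on short strings; one disagreement eliminates an option:
  (A) (0|1)*10: on '1' the DFA goes r0 → r1 and accepts (r1 ∈ Accept), but the regex does not match it → eliminate
  (B) 1*(01*01*)*: on ε the DFA stays in r0 and rejects (r0 ∉ Accept), but the regex matches it → eliminate
  (C) (0|1)*00: on '1' the DFA goes r0 → r1 and accepts (r1 ∈ Accept), but the regex does not match it → eliminate
  (D) (0|1)*1: agrees with the DFA on every string of length ≤ 6
Only (D) is consistent with the DFA.
(D) (0|1)*1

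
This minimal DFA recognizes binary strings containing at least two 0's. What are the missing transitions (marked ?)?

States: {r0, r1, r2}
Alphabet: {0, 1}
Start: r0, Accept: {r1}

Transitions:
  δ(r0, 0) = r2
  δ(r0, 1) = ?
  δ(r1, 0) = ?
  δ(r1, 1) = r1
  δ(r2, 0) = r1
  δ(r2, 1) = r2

From the language and accept set, identify what each state tracks — r0: zero 0's seen; r1: ≥ two 0's seen; r2: one 0 seen.
Each missing δ(q, a) is the state matching the new tracked value after reading a.
δ(r0, 1) = r0; δ(r1, 0) = r1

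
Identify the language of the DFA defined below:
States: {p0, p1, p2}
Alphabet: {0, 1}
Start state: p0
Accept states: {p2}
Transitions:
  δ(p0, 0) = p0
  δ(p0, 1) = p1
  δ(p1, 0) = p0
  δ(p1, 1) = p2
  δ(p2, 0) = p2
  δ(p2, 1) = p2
Testing a few strings:
  '101' → reject
  '0111' → accept
  '011' → accept
  '0' → reject
State roles: p0=no progress toward 11; p1=one trailing 1; p2=substring 11 seen
All binary strings containing the substring 11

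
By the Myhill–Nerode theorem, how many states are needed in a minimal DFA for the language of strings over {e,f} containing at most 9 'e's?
By Myhill–Nerode, count the distinguishable equivalence classes: 11 classes — having seen 0, 1, …, 9, or >9 copies of 'e'; counts 0 through 9 are accepting and >9 is dead.
11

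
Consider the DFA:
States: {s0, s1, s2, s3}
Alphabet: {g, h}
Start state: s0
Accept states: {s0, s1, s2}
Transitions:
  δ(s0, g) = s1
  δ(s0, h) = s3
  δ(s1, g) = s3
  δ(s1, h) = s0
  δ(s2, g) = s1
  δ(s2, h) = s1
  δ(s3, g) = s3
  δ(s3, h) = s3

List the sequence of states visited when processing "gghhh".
read 'g': s0 → s1
  read 'g': s1 → s3
  read 'h': s3 → s3
  read 'h': s3 → s3
  read 'h': s3 → s3
s0 -> s1 -> s3 -> s3 -> s3 -> s3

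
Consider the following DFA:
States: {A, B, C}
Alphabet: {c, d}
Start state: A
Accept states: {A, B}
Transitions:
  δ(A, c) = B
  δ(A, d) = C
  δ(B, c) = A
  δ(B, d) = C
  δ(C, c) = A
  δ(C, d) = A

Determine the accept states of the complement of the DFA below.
Complement accept states = All states \ Original accept states
= {A, B, C} \ {A, B}
{C}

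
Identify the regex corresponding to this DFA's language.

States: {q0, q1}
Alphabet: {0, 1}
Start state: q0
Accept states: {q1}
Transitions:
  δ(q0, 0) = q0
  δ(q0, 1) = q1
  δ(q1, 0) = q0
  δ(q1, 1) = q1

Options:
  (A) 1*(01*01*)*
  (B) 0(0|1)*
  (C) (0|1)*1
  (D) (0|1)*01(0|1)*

Check each option against the DFA on short strings; one disagreement eliminates an option:
  (A) 1*(01*01*)*: on ε the DFA stays in q0 and rejects (q0 ∉ Accept), but the regex matches it → eliminate
  (B) 0(0|1)*: on '0' the DFA goes q0 → q0 and rejects (q0 ∉ Accept), but the regex matches it → eliminate
  (C) (0|1)*1: agrees with the DFA on every string of length ≤ 6
  (D) (0|1)*01(0|1)*: on '1' the DFA goes q0 → q1 and accepts (q1 ∈ Accept), but the regex does not match it → eliminate
Only (C) is consistent with the DFA.
(C) (0|1)*1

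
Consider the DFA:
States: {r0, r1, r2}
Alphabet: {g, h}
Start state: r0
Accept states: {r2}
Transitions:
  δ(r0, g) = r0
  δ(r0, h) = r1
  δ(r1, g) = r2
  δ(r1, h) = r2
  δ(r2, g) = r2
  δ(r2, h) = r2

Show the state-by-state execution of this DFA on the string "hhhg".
read 'h': r0 → r1
  read 'h': r1 → r2
  read 'h': r2 → r2
  read 'g': r2 → r2
r0 -> r1 -> r2 -> r2 -> r2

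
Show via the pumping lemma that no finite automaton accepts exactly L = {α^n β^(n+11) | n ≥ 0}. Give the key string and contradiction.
Assume L is regular with pumping length p. Idea: pumping the α-block breaks the fixed offset of 11.
Choose s = α^p β^(p+11) ∈ L. By the pumping lemma, s = xyz with |xy| ≤ p, |y| > 0, so y = α^k with k ≥ 1. Then xy²z = α^(p+k) β^(p+11). For this to be in L we would need p+11 = (p+k)+11, i.e. k = 0, contradicting k ≥ 1. So xy²z ∉ L.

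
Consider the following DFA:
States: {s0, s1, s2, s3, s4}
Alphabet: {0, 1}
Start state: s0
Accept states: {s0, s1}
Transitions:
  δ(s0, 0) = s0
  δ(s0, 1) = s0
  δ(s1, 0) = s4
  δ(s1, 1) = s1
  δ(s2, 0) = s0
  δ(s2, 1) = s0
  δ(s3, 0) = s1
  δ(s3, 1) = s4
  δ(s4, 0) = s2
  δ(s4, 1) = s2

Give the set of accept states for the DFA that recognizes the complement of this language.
Complement accept states = All states \ Original accept states
= {s0, s1, s2, s3, s4} \ {s0, s1}
{s2, s3, s4}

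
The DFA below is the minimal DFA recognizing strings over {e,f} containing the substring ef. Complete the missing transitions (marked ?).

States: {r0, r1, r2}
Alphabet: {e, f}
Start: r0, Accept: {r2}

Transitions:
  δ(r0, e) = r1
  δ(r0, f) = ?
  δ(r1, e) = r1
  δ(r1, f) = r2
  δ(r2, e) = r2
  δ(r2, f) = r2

From the language and accept set, identify what each state tracks — r0: no e seen yet; r1: seen a e, waiting for f; r2: substring ef seen.
Each missing δ(q, a) is the state matching the new tracked value after reading a.
δ(r0, f) = r0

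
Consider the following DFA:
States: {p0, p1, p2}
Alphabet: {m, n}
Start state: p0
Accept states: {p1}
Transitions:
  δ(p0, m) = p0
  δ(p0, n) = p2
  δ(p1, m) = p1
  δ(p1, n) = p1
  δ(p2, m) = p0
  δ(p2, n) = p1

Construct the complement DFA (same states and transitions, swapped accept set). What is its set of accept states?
Complement accept states = All states \ Original accept states
= {p0, p1, p2} \ {p1}
{p0, p2}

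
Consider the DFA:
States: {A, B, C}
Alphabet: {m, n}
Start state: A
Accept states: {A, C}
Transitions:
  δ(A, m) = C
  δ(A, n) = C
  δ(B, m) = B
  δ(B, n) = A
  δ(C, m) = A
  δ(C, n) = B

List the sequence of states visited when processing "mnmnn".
read 'm': A → C
  read 'n': C → B
  read 'm': B → B
  read 'n': B → A
  read 'n': A → C
A -> C -> B -> B -> A -> C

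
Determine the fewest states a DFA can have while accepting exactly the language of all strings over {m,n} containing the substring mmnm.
By Myhill–Nerode, count the distinguishable equivalence classes: 5 classes — one per longest suffix of the input that is a prefix of 'mmnm' (lengths 0 through 3), plus an absorbing 'already seen mmnm' class.
5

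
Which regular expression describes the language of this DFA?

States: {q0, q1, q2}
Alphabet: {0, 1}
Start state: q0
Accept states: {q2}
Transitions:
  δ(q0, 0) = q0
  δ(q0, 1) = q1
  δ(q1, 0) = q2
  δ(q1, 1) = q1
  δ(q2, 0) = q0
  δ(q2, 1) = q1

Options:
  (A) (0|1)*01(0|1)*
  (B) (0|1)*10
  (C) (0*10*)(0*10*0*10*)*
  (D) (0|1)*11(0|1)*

Check each option against the DFA on short strings; one disagreement eliminates an option:
  (A) (0|1)*01(0|1)*: on '01' the DFA goes q0 → q0 → q1 and rejects (q1 ∉ Accept), but the regex matches it → eliminate
  (B) (0|1)*10: agrees with the DFA on every string of length ≤ 6
  (C) (0*10*)(0*10*0*10*)*: on '1' the DFA goes q0 → q1 and rejects (q1 ∉ Accept), but the regex matches it → eliminate
  (D) (0|1)*11(0|1)*: on '10' the DFA goes q0 → q1 → q2 and accepts (q2 ∈ Accept), but the regex does not match it → eliminate
Only (B) is consistent with the DFA.
(B) (0|1)*10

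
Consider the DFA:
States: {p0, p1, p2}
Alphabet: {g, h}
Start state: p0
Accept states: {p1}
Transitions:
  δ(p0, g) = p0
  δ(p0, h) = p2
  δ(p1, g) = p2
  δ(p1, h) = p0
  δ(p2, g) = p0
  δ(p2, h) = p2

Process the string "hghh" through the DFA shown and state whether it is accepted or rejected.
Processing string "hghh":
  p0 --h--> p2
  p2 --g--> p0
  p0 --h--> p2
  p2 --h--> p2
Final state: p2
Accept states: {p1}
No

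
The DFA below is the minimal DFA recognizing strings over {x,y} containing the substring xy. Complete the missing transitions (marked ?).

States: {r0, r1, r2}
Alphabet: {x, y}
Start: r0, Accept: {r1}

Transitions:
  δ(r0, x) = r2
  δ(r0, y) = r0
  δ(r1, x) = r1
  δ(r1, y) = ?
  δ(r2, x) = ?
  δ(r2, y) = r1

From the language and accept set, identify what each state tracks — r0: no x seen yet; r1: substring xy seen; r2: seen a x, waiting for y.
Each missing δ(q, a) is the state matching the new tracked value after reading a.
δ(r1, y) = r1; δ(r2, x) = r2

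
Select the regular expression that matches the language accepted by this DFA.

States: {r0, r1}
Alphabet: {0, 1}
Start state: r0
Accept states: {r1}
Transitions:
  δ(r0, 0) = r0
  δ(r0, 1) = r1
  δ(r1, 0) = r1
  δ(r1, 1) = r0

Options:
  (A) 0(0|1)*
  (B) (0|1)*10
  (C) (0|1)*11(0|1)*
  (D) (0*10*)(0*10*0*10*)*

Check each option against the DFA on short strings; one disagreement eliminates an option:
  (A) 0(0|1)*: on '0' the DFA goes r0 → r0 and rejects (r0 ∉ Accept), but the regex matches it → eliminate
  (B) (0|1)*10: on '1' the DFA goes r0 → r1 and accepts (r1 ∈ Accept), but the regex does not match it → eliminate
  (C) (0|1)*11(0|1)*: on '1' the DFA goes r0 → r1 and accepts (r1 ∈ Accept), but the regex does not match it → eliminate
  (D) (0*10*)(0*10*0*10*)*: agrees with the DFA on every string of length ≤ 6
Only (D) is consistent with the DFA.
(D) (0*10*)(0*10*0*10*)*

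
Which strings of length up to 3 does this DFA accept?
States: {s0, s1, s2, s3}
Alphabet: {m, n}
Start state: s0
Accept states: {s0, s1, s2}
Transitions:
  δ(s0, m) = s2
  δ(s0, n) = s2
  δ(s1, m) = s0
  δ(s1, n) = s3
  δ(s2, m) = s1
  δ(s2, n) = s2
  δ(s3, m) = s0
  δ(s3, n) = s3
ε, m, n, mm, mn, nm, nn, mmm, mnm, mnn, nmm, nnm, nnn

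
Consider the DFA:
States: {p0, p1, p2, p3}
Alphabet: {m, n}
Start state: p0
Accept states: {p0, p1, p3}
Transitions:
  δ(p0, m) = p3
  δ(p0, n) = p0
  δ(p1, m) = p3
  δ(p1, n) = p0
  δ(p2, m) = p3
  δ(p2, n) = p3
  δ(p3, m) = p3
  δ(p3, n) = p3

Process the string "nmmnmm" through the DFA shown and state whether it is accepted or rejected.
Processing string "nmmnmm":
  p0 --n--> p0
  p0 --m--> p3
  p3 --m--> p3
  p3 --n--> p3
  p3 --m--> p3
  p3 --m--> p3
Final state: p3
Accept states: {p0, p1, p3}
Yes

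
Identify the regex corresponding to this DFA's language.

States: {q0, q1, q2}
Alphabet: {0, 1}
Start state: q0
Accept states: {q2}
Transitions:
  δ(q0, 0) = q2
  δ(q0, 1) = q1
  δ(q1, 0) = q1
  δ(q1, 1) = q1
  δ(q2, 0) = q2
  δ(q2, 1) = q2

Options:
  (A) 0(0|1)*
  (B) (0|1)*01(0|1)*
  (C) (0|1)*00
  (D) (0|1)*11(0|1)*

Check each option against the DFA on short strings; one disagreement eliminates an option:
  (A) 0(0|1)*: agrees with the DFA on every string of length ≤ 6
  (B) (0|1)*01(0|1)*: on '0' the DFA goes q0 → q2 and accepts (q2 ∈ Accept), but the regex does not match it → eliminate
  (C) (0|1)*00: on '0' the DFA goes q0 → q2 and accepts (q2 ∈ Accept), but the regex does not match it → eliminate
  (D) (0|1)*11(0|1)*: on '0' the DFA goes q0 → q2 and accepts (q2 ∈ Accept), but the regex does not match it → eliminate
Only (A) is consistent with the DFA.
(A) 0(0|1)*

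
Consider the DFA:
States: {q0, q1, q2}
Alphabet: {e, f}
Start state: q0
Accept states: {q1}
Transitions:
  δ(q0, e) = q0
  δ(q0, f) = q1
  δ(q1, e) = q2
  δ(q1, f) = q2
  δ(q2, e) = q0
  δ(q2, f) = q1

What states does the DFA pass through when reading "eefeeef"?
read 'e': q0 → q0
  read 'e': q0 → q0
  read 'f': q0 → q1
  read 'e': q1 → q2
  read 'e': q2 → q0
  read 'e': q0 → q0
  read 'f': q0 → q1
q0 -> q0 -> q0 -> q1 -> q2 -> q0 -> q0 -> q1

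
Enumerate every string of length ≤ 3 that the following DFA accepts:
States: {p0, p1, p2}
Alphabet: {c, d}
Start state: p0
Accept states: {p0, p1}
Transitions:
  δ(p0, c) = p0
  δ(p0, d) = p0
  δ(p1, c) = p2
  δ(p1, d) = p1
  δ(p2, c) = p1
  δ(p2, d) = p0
ε, c, d, cc, cd, dc, dd, ccc, ccd, cdc, cdd, dcc, dcd, ddc, ddd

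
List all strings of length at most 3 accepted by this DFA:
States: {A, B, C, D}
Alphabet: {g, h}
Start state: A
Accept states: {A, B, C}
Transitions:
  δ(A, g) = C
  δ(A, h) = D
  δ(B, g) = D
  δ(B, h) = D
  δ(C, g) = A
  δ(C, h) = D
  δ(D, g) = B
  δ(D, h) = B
ε, g, gg, hg, hh, ggg, ghg, ghh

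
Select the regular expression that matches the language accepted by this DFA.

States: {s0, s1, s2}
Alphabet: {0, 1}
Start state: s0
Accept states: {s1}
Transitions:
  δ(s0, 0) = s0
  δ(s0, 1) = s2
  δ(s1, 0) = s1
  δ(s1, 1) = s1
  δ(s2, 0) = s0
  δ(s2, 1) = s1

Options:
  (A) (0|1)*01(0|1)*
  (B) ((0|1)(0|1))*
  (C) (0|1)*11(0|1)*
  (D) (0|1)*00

Check each option against the DFA on short strings; one disagreement eliminates an option:
  (A) (0|1)*01(0|1)*: on '01' the DFA goes s0 → s0 → s2 and rejects (s2 ∉ Accept), but the regex matches it → eliminate
  (B) ((0|1)(0|1))*: on ε the DFA stays in s0 and rejects (s0 ∉ Accept), but the regex matches it → eliminate
  (C) (0|1)*11(0|1)*: agrees with the DFA on every string of length ≤ 6
  (D) (0|1)*00: on '00' the DFA goes s0 → s0 → s0 and rejects (s0 ∉ Accept), but the regex matches it → eliminate
Only (C) is consistent with the DFA.
(C) (0|1)*11(0|1)*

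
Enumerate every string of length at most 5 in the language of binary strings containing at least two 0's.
00, 000, 001, 010, 100, 0000, 0001, 0010, 0011, 0100, 0101, 0110, 1000, 1001, 1010, 1100, 00000, 00001, 00010, 00011, 00100, 00101, 00110, 00111, 01000, 01001, 01010, 01011, 01100, 01101, 01110, 10000, 10001, 10010, 10011, 10100, 10101, 10110, 11000, 11001, 11010, 11100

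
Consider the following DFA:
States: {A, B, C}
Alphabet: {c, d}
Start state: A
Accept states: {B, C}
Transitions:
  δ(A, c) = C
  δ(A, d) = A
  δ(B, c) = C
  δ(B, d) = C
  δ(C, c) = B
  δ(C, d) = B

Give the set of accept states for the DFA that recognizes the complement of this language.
Complement accept states = All states \ Original accept states
= {A, B, C} \ {B, C}
{A}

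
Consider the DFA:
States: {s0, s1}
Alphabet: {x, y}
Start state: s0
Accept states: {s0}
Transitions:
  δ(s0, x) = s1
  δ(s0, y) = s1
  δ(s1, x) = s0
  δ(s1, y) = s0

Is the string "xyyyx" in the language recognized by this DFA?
Processing string "xyyyx":
  s0 --x--> s1
  s1 --y--> s0
  s0 --y--> s1
  s1 --y--> s0
  s0 --x--> s1
Final state: s1
Accept states: {s0}
No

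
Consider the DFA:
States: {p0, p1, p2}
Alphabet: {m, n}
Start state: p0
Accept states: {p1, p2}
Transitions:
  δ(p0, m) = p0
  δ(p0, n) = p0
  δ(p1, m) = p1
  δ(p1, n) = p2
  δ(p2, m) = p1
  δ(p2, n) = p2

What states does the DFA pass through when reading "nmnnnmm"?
read 'n': p0 → p0
  read 'm': p0 → p0
  read 'n': p0 → p0
  read 'n': p0 → p0
  read 'n': p0 → p0
  read 'm': p0 → p0
  read 'm': p0 → p0
p0 -> p0 -> p0 -> p0 -> p0 -> p0 -> p0 -> p0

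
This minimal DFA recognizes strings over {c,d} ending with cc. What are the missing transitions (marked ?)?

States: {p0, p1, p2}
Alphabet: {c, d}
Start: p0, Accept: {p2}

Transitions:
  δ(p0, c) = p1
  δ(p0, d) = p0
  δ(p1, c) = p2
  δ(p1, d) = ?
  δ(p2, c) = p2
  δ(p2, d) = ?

From the language and accept set, identify what each state tracks — p0: last symbol not c; p1: one trailing c; p2: two trailing c's.
Each missing δ(q, a) is the state matching the new tracked value after reading a.
δ(p1, d) = p0; δ(p2, d) = p0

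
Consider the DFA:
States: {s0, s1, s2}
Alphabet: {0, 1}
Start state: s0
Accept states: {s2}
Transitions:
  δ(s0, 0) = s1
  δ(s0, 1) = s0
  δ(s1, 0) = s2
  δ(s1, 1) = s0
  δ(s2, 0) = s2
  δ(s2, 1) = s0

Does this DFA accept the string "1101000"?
Processing string "1101000":
  s0 --1--> s0
  s0 --1--> s0
  s0 --0--> s1
  s1 --1--> s0
  s0 --0--> s1
  s1 --0--> s2
  s2 --0--> s2
Final state: s2
Accept states: {s2}
Yes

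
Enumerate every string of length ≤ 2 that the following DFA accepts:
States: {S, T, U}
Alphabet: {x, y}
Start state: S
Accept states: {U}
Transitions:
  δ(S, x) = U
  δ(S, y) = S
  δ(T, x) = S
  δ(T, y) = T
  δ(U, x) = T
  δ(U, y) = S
x, yx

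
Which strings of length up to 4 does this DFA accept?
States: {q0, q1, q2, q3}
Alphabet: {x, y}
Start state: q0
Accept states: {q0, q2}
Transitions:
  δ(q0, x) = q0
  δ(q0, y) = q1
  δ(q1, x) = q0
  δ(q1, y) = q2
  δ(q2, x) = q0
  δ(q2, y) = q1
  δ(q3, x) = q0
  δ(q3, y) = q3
ε, x, xx, yx, yy, xxx, xyx, xyy, yxx, yyx, xxxx, xxyx, xxyy, xyxx, xyyx, yxxx, yxyx, yxyy, yyxx, yyyx, yyyy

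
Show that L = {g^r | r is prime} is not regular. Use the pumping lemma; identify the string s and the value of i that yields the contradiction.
Assume L is regular with pumping length p. Idea: pumping by a suitable count produces a composite length.
Let q be a prime with q ≥ p and choose s = g^q ∈ L. By the pumping lemma, s = xyz with |xy| ≤ p, |y| = k ≥ 1. Take i = q+1: |xy^(q+1)z| = q + q·k = q(1+k). Since q ≥ 2 and 1+k ≥ 2, q(1+k) is composite, so xy^(q+1)z ∉ L.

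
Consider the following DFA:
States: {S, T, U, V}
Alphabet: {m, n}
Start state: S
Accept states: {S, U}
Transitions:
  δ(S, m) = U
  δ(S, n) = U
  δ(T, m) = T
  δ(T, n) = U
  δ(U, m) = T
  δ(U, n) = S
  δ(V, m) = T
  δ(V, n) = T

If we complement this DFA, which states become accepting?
Complement accept states = All states \ Original accept states
= {S, T, U, V} \ {S, U}
{T, V}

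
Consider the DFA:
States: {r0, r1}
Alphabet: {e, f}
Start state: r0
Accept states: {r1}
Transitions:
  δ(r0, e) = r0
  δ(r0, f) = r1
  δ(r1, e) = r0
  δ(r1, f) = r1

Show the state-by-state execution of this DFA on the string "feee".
read 'f': r0 → r1
  read 'e': r1 → r0
  read 'e': r0 → r0
  read 'e': r0 → r0
r0 -> r1 -> r0 -> r0 -> r0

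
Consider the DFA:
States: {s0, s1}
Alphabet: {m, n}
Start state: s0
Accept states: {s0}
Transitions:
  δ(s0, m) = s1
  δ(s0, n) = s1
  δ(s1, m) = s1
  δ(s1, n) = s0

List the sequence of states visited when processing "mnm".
read 'm': s0 → s1
  read 'n': s1 → s0
  read 'm': s0 → s1
s0 -> s1 -> s0 -> s1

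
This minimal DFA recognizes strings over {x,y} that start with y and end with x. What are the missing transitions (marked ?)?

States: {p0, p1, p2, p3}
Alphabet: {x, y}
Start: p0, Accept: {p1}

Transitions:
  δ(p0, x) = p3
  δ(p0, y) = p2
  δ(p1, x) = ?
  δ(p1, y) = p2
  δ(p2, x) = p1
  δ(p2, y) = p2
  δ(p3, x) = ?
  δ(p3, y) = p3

From the language and accept set, identify what each state tracks — p0: no input read; p1: started with y, last symbol x; p2: started with y, last symbol y; p3: started with x (dead).
Each missing δ(q, a) is the state matching the new tracked value after reading a.
δ(p1, x) = p1; δ(p3, x) = p3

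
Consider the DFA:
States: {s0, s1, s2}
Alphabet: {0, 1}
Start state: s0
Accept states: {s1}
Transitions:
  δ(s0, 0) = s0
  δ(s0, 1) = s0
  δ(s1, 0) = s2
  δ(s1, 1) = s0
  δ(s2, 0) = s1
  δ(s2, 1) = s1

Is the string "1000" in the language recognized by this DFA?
Processing string "1000":
  s0 --1--> s0
  s0 --0--> s0
  s0 --0--> s0
  s0 --0--> s0
Final state: s0
Accept states: {s1}
No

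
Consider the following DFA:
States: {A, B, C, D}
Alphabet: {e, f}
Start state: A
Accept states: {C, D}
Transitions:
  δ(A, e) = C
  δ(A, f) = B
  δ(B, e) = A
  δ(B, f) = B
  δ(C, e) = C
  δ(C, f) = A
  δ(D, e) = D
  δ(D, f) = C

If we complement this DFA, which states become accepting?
Complement accept states = All states \ Original accept states
= {A, B, C, D} \ {C, D}
{A, B}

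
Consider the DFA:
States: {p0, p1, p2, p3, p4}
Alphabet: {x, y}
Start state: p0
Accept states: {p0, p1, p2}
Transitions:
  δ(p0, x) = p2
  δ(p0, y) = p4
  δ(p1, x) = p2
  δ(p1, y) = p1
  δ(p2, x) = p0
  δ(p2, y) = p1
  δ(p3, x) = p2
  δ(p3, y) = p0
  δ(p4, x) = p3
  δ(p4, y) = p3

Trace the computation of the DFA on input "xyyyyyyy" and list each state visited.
read 'x': p0 → p2
  read 'y': p2 → p1
  read 'y': p1 → p1
  read 'y': p1 → p1
  read 'y': p1 → p1
  read 'y': p1 → p1
  read 'y': p1 → p1
  read 'y': p1 → p1
p0 -> p2 -> p1 -> p1 -> p1 -> p1 -> p1 -> p1 -> p1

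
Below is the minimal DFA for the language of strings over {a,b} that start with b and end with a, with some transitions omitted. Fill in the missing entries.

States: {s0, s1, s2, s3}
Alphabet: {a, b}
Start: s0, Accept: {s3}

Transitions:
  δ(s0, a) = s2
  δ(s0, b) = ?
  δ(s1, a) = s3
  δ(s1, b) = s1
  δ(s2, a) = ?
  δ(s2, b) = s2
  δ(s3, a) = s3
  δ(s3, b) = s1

From the language and accept set, identify what each state tracks — s0: no input read; s1: started with b, last symbol b; s2: started with a (dead); s3: started with b, last symbol a.
Each missing δ(q, a) is the state matching the new tracked value after reading a.
δ(s0, b) = s1; δ(s2, a) = s2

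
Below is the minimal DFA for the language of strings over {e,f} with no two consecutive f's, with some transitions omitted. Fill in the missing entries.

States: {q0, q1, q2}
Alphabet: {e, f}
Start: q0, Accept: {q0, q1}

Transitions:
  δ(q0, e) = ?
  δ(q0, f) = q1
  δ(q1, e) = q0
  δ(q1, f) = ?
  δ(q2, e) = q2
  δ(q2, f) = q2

From the language and accept set, identify what each state tracks — q0: last symbol not f (ok); q1: last symbol f (ok); q2: saw ff (dead).
Each missing δ(q, a) is the state matching the new tracked value after reading a.
δ(q0, e) = q0; δ(q1, f) = q2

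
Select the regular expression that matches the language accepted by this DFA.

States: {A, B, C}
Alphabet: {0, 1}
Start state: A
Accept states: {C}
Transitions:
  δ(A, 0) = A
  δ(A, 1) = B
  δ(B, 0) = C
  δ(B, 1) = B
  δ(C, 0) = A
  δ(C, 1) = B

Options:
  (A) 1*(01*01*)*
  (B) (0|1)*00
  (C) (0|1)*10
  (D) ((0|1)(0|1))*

Check each option against the DFA on short strings; one disagreement eliminates an option:
  (A) 1*(01*01*)*: on ε the DFA stays in A and rejects (A ∉ Accept), but the regex matches it → eliminate
  (B) (0|1)*00: on '00' the DFA goes A → A → A and rejects (A ∉ Accept), but the regex matches it → eliminate
  (C) (0|1)*10: agrees with the DFA on every string of length ≤ 6
  (D) ((0|1)(0|1))*: on ε the DFA stays in A and rejects (A ∉ Accept), but the regex matches it → eliminate
Only (C) is consistent with the DFA.
(C) (0|1)*10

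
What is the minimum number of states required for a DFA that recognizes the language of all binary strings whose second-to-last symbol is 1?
By Myhill–Nerode, count the distinguishable equivalence classes: 2^2 = 4 classes — the DFA must remember the last 2 symbols read; every pair of distinct length-2 suffixes is distinguishable by some continuation.
4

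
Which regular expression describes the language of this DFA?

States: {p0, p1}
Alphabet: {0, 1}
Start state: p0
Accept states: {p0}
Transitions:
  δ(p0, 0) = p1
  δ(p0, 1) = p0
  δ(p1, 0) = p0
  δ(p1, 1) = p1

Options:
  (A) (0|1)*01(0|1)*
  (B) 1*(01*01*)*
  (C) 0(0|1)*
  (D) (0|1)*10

Check each option against the DFA on short strings; one disagreement eliminates an option:
  (A) (0|1)*01(0|1)*: on ε the DFA stays in p0 and accepts (p0 ∈ Accept), but the regex does not match it → eliminate
  (B) 1*(01*01*)*: agrees with the DFA on every string of length ≤ 6
  (C) 0(0|1)*: on ε the DFA stays in p0 and accepts (p0 ∈ Accept), but the regex does not match it → eliminate
  (D) (0|1)*10: on ε the DFA stays in p0 and accepts (p0 ∈ Accept), but the regex does not match it → eliminate
Only (B) is consistent with the DFA.
(B) 1*(01*01*)*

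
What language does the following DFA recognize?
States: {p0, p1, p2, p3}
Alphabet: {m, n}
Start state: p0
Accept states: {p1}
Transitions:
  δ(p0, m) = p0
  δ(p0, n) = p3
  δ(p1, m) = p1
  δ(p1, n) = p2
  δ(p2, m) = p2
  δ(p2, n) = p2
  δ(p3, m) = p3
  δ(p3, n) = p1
Testing a few strings:
  'nnn' → reject
  'nnm' → accept
  'n' → reject
  'm' → reject
State roles: p0=zero n's; p1=two n's; p2=≥ three n's (dead); p3=one n
All strings over {m,n} containing exactly two n's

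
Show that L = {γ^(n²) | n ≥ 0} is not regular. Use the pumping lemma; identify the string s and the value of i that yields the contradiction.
Assume L is regular with pumping length p. Idea: pumping adds a fixed amount, but gaps between consecutive squares grow.
Choose s = γ^(p²) (length p² ≥ p). By the pumping lemma, s = xyz with |xy| ≤ p, |y| > 0, so |y| = k with 1 ≤ k ≤ p. Then |xy²z| = p²+k. Since p² < p²+k ≤ p²+p < (p+1)², the length p²+k lies strictly between consecutive squares, so it is not a perfect square and xy²z ∉ L.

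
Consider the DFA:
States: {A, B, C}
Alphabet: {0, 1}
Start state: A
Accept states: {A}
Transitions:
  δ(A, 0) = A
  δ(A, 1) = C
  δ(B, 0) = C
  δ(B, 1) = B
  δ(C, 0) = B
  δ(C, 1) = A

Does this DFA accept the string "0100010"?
Processing string "0100010":
  A --0--> A
  A --1--> C
  C --0--> B
  B --0--> C
  C --0--> B
  B --1--> B
  B --0--> C
Final state: C
Accept states: {A}
No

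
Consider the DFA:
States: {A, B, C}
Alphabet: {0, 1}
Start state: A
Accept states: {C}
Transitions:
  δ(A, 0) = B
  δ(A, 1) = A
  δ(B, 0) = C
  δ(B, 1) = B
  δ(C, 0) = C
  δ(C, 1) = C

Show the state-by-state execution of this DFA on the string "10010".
read '1': A → A
  read '0': A → B
  read '0': B → C
  read '1': C → C
  read '0': C → C
A -> A -> B -> C -> C -> C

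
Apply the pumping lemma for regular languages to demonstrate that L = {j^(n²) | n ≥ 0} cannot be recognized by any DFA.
Assume L is regular with pumping length p. Idea: pumping adds a fixed amount, but gaps between consecutive squares grow.
Choose s = j^(p²) (length p² ≥ p). By the pumping lemma, s = xyz with |xy| ≤ p, |y| > 0, so |y| = k with 1 ≤ k ≤ p. Then |xy²z| = p²+k. Since p² < p²+k ≤ p²+p < (p+1)², the length p²+k lies strictly between consecutive squares, so it is not a perfect square and xy²z ∉ L.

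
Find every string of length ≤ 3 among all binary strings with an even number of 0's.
ε, 1, 00, 11, 001, 010, 100, 111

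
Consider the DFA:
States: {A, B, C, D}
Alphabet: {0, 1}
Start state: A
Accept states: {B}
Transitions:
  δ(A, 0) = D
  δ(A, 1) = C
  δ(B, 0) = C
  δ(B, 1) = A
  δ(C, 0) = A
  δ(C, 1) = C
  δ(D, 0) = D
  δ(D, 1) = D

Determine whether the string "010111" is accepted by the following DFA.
Processing string "010111":
  A --0--> D
  D --1--> D
  D --0--> D
  D --1--> D
  D --1--> D
  D --1--> D
Final state: D
Accept states: {B}
No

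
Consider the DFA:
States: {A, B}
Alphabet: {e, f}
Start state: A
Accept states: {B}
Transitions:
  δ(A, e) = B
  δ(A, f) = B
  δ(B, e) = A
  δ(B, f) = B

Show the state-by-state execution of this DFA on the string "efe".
read 'e': A → B
  read 'f': B → B
  read 'e': B → A
A -> B -> B -> A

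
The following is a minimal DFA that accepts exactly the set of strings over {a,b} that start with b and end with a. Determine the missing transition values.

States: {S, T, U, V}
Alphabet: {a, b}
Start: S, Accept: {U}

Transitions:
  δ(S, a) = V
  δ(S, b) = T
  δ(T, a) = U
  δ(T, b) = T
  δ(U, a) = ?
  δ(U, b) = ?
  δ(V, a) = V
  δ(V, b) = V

From the language and accept set, identify what each state tracks — S: no input read; T: started with b, last symbol b; U: started with b, last symbol a; V: started with a (dead).
Each missing δ(q, a) is the state matching the new tracked value after reading a.
δ(U, a) = U; δ(U, b) = T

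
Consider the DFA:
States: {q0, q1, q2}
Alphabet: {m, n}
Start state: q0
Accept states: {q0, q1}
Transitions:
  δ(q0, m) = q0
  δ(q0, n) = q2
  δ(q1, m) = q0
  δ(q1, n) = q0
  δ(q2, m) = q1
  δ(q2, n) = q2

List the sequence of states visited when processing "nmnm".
read 'n': q0 → q2
  read 'm': q2 → q1
  read 'n': q1 → q0
  read 'm': q0 → q0
q0 -> q2 -> q1 -> q0 -> q0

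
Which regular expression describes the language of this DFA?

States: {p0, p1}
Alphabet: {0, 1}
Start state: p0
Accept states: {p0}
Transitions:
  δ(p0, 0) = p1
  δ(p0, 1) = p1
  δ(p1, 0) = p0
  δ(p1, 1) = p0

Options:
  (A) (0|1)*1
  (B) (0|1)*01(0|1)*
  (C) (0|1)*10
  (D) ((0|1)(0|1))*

Check each option against the DFA on short strings; one disagreement eliminates an option:
  (A) (0|1)*1: on ε the DFA stays in p0 and accepts (p0 ∈ Accept), but the regex does not match it → eliminate
  (B) (0|1)*01(0|1)*: on ε the DFA stays in p0 and accepts (p0 ∈ Accept), but the regex does not match it → eliminate
  (C) (0|1)*10: on ε the DFA stays in p0 and accepts (p0 ∈ Accept), but the regex does not match it → eliminate
  (D) ((0|1)(0|1))*: agrees with the DFA on every string of length ≤ 6
Only (D) is consistent with the DFA.
(D) ((0|1)(0|1))*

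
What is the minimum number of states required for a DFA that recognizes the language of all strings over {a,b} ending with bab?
By Myhill–Nerode, count the distinguishable equivalence classes: 4 classes — one per longest suffix of the input that is a prefix of 'bab' (lengths 0 through 3); only the length-3 class is accepting.
4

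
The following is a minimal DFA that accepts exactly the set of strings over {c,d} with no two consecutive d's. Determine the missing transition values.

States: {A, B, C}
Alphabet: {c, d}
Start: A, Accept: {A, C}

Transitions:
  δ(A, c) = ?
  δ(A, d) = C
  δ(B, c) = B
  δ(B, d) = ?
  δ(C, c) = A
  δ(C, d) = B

From the language and accept set, identify what each state tracks — A: last symbol not d (ok); B: saw dd (dead); C: last symbol d (ok).
Each missing δ(q, a) is the state matching the new tracked value after reading a.
δ(A, c) = A; δ(B, d) = B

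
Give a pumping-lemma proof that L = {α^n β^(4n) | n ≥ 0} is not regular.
Assume L is regular with pumping length p. Idea: pumping the α-block breaks the 1:4 ratio.
Choose s = α^p β^(4p) (length 5p ≥ p). By the pumping lemma, s = xyz with |xy| ≤ p, |y| > 0, so y = α^k with k ≥ 1. Then xy²z = α^(p+k) β^(4p). For this to be in L we would need 4p = 4(p+k), i.e. 4k = 0, contradicting k ≥ 1. So xy²z ∉ L.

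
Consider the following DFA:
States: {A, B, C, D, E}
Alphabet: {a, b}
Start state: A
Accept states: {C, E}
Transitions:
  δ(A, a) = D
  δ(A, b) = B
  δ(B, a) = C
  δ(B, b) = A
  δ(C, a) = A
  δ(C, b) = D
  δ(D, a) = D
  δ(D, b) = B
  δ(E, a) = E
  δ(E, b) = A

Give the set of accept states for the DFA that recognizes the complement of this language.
Complement accept states = All states \ Original accept states
= {A, B, C, D, E} \ {C, E}
{A, B, D}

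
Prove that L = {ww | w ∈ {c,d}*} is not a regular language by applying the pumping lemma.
Assume L is regular with pumping length p. Idea: pumping the leading c-block breaks the equality of the two halves.
Choose s = c^p d c^p d ∈ L (with w = c^p d). |s| = 2p+2 ≥ p. By the pumping lemma, s = xyz with |xy| ≤ p, |y| > 0, so y = c^k with k ≥ 1, in the first c-block. Then xy²z = c^(p+k) d c^p d, of length 2p+2+k. If k is odd this length is odd, so it cannot be of the form ww. If k is even, each half has length p+1+k/2 ≤ p+k, so the first half lies entirely inside the leading c-block and contains no d, while the second half ends in d; the halves differ. Either way xy²z ∉ L.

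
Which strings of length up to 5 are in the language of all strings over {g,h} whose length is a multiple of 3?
ε, ggg, ggh, ghg, ghh, hgg, hgh, hhg, hhh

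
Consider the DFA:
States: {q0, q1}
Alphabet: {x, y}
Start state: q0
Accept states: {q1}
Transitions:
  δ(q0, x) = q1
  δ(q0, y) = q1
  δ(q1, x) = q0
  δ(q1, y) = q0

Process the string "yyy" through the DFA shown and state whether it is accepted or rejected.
Processing string "yyy":
  q0 --y--> q1
  q1 --y--> q0
  q0 --y--> q1
Final state: q1
Accept states: {q1}
Yes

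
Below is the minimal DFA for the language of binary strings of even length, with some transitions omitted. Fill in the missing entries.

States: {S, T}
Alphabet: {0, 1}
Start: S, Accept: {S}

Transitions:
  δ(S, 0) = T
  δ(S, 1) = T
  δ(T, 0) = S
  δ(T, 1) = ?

From the language and accept set, identify what each state tracks — S: even length so far; T: odd length so far.
Each missing δ(q, a) is the state matching the new tracked value after reading a.
δ(T, 1) = S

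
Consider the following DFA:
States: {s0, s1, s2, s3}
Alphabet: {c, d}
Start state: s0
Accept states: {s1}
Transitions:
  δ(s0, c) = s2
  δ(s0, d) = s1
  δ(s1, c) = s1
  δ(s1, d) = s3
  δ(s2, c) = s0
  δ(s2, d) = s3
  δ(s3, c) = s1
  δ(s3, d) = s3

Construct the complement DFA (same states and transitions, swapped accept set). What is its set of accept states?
Complement accept states = All states \ Original accept states
= {s0, s1, s2, s3} \ {s1}
{s0, s2, s3}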